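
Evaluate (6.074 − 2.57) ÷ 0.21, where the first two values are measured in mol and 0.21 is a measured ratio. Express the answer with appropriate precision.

6.074 mol − 2.57 mol = 3.504 mol; the difference is limited to 2 decimal places (3 s.f.).
Carrying full precision, 3.504 ÷ 0.21 = 16.6857142857… mol; 0.21 has 2 s.f., so the result keeps min(3, 2) = 2 s.f.
Rounded to 2 significant figures: 17 mol.

17 mol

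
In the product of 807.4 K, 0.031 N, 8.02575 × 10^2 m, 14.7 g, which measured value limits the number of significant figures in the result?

0.031 N

807.4 K → 4 s.f.; 0.031 N → 2 s.f.; 8.02575 × 10^2 m → 6 s.f.; 14.7 g → 3 s.f.
The fewest is 2 significant figures, from 0.031 N.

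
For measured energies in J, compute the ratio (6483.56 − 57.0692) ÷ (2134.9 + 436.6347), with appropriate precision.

2.4991

6483.56 − 57.0692 = 6426.4908, limited to 2 d.p. → 6 s.f.; 2134.9 + 436.6347 = 2571.5347, limited to 1 d.p. → 5 s.f.
Carrying full precision, 6426.4908 ÷ 2571.5347 = 2.49908772376…; keep min(6, 5) = 5 s.f.
Rounded to 5 significant figures: 2.4991.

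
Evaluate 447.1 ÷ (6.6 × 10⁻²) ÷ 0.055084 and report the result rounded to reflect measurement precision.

1.2 × 10⁵

447.1 ÷ (6.6 × 10⁻²) ÷ 0.055084 = 122980.219742…
Multiplication/division keeps the fewest significant figures: 447.1 → 4 s.f., 6.6 × 10⁻² → 2 s.f., 0.055084 → 5 s.f.; limit is 2.
Rounded to 2 significant figures: 1.2 × 10⁵.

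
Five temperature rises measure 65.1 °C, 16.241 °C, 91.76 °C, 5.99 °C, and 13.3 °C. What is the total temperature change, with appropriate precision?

65.1 °C + 16.241 °C + 91.76 °C + 5.99 °C + 13.3 °C = 192.391 °C.
Addition/subtraction keeps the fewest decimal places: 65.1 → 1 decimal place, 16.241 → 3 decimal places, 91.76 → 2 decimal places, 5.99 → 2 decimal places, 13.3 → 1 decimal place; limit is 1.
Rounded to 1 decimal place: 192.4 °C.

192.4 °C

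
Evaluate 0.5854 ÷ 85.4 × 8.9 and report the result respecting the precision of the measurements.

0.061

0.5854 ÷ 85.4 × 8.9 = 0.0610077283372…
Multiplication/division keeps the fewest significant figures: 0.5854 → 4 s.f., 85.4 → 3 s.f., 8.9 → 2 s.f.; limit is 2.
Rounded to 2 significant figures: 0.061.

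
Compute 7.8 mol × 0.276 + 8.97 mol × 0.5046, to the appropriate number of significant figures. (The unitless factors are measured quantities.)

7.8 × 0.276 = 2.1528 → 2.2 mol (2 s.f., last digit at the 10^-1 place).
8.97 × 0.5046 = 4.526262 → 4.53 mol (3 s.f., last digit at the 10^-2 place).
Sum: 6.679062 mol; keep the coarser place, 10^-1.
Result: 6.7 mol.

6.7 mol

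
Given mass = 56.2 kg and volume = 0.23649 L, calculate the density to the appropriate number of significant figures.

238 kg/L

density = 56.2 kg ÷ 0.23649 L = 237.642183602… kg/L.
56.2 has 3 significant figures; 0.23649 has 5.
Division/multiplication keeps the fewest: 3 significant figures.
Rounded: 238 kg/L.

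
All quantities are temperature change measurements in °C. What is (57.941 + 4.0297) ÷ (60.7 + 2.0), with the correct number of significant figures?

57.941 + 4.0297 = 61.9707, limited to 3 d.p. → 5 s.f.; 60.7 + 2.0 = 62.7, limited to 1 d.p. → 3 s.f.
Carrying full precision, 61.9707 ÷ 62.7 = 0.988368421053…; keep min(5, 3) = 3 s.f.
Rounded to 3 significant figures: 0.988.

0.988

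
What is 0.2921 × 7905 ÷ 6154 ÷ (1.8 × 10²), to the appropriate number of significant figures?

0.2921 × 7905 ÷ 6154 ÷ (1.8 × 10²) = 0.00208450736648…
Multiplication/division keeps the fewest significant figures: 0.2921 → 4 s.f., 7905 → 4 s.f., 6154 → 4 s.f., 1.8 × 10² → 2 s.f.; limit is 2.
Rounded to 2 significant figures: 0.0021.

0.0021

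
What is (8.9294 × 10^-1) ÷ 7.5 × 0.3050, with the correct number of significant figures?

(8.9294 × 10^-1) ÷ 7.5 × 0.3050 = 0.0363128933333…
Multiplication/division keeps the fewest significant figures: 8.9294 × 10^-1 → 5 s.f., 7.5 → 2 s.f., 0.3050 → 4 s.f.; limit is 2.
Rounded to 2 significant figures: 0.036.

0.036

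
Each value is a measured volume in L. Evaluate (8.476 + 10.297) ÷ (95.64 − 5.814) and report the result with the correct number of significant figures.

2.090 × 10⁻¹

8.476 + 10.297 = 18.773, limited to 3 d.p. → 5 s.f.; 95.64 − 5.814 = 89.826, limited to 2 d.p. → 4 s.f.
Carrying full precision, 18.773 ÷ 89.826 = 0.20899294191…; keep min(5, 4) = 4 s.f.
Rounded to 4 significant figures: 2.090 × 10⁻¹.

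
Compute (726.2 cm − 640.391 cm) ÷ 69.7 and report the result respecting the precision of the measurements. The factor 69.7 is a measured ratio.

1.23 cm

726.2 cm − 640.391 cm = 85.809 cm; the difference is limited to 1 decimal place (3 s.f.).
Carrying full precision, 85.809 ÷ 69.7 = 1.23111908178… cm; 69.7 has 3 s.f., so the result keeps min(3, 3) = 3 s.f.
Rounded to 3 significant figures: 1.23 cm.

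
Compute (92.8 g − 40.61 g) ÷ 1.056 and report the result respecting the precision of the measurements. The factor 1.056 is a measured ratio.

92.8 g − 40.61 g = 52.19 g; the difference is limited to 1 decimal place (3 s.f.).
Carrying full precision, 52.19 ÷ 1.056 = 49.4223484848… g; 1.056 has 4 s.f., so the result keeps min(3, 4) = 3 s.f.
Rounded to 3 significant figures: 49.4 g.

49.4 g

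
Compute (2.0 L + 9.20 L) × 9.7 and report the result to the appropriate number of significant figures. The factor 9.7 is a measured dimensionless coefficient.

1.1 × 10² L

2.0 L + 9.20 L = 11.20 L; the sum is limited to 1 decimal place (3 s.f.).
Carrying full precision, 11.20 × 9.7 = 108.64 L; 9.7 has 2 s.f., so the result keeps min(3, 2) = 2 s.f.
Rounded to 2 significant figures: 1.1 × 10² L.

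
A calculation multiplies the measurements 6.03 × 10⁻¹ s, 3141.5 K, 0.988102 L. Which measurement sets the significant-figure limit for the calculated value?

6.03 × 10⁻¹ s → 3 s.f.; 3141.5 K → 5 s.f.; 0.988102 L → 6 s.f.
The fewest is 3 significant figures, from 6.03 × 10⁻¹ s.

6.03 × 10⁻¹ s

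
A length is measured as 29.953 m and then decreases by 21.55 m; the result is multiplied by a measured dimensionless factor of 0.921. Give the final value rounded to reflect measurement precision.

29.953 m − 21.55 m = 8.403 m; the difference is limited to 2 decimal places (3 s.f.).
Carrying full precision, 8.403 × 0.921 = 7.739163 m; 0.921 has 3 s.f., so the result keeps min(3, 3) = 3 s.f.
Rounded to 3 significant figures: 7.74 m.

7.74 m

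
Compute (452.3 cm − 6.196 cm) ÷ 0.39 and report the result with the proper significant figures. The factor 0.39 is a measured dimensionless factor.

452.3 cm − 6.196 cm = 446.104 cm; the difference is limited to 1 decimal place (4 s.f.).
Carrying full precision, 446.104 ÷ 0.39 = 1143.85641026… cm; 0.39 has 2 s.f., so the result keeps min(4, 2) = 2 s.f.
Rounded to 2 significant figures: 1.1 × 10³ cm.

1.1 × 10³ cm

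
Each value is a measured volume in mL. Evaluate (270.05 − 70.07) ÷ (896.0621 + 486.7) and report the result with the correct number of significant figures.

270.05 − 70.07 = 199.98, limited to 2 d.p. → 5 s.f.; 896.0621 + 486.7 = 1382.7621, limited to 1 d.p. → 5 s.f.
Carrying full precision, 199.98 ÷ 1382.7621 = 0.144623576246…; keep min(5, 5) = 5 s.f.
Rounded to 5 significant figures: 0.14462.

0.14462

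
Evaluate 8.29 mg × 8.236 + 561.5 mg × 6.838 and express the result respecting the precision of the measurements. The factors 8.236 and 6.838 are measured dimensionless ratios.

8.29 × 8.236 = 68.27644 → 68.3 mg (3 s.f., last digit at the 10^-1 place).
561.5 × 6.838 = 3839.537 → 3.840 × 10³ mg (4 s.f., last digit at the 10^0 place).
Sum: 3907.81344 mg; keep the coarser place, 10^0.
Result: 3908 mg.

3908 mg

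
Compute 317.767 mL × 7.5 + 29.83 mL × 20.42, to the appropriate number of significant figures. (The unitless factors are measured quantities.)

317.767 × 7.5 = 2383.2525 → 2.4 × 10³ mL (2 s.f., last digit at the 10^2 place).
29.83 × 20.42 = 609.1286 → 609.1 mL (4 s.f., last digit at the 10^-1 place).
Sum: 2992.3811 mL; keep the coarser place, 10^2.
Result: 3.0 × 10³ mL.

3.0 × 10³ mL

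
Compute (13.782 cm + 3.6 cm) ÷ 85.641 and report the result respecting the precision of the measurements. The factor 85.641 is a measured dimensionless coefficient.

2.03 × 10⁻¹ cm

13.782 cm + 3.6 cm = 17.382 cm; the sum is limited to 1 decimal place (3 s.f.).
Carrying full precision, 17.382 ÷ 85.641 = 0.202963533821… cm; 85.641 has 5 s.f., so the result keeps min(3, 5) = 3 s.f.
Rounded to 3 significant figures: 2.03 × 10⁻¹ cm.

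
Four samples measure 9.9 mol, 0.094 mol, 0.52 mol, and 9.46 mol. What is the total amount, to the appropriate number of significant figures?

20.0 mol

9.9 mol + 0.094 mol + 0.52 mol + 9.46 mol = 19.974 mol.
Addition/subtraction keeps the fewest decimal places: 9.9 → 1 decimal place, 0.094 → 3 decimal places, 0.52 → 2 decimal places, 9.46 → 2 decimal places; limit is 1.
Rounded to 1 decimal place: 20.0 mol.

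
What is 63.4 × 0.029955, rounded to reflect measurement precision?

1.90

63.4 × 0.029955 = 1.899147
Multiplication/division keeps the fewest significant figures: 63.4 → 3 s.f., 0.029955 → 5 s.f.; limit is 3.
Rounded to 3 significant figures: 1.90.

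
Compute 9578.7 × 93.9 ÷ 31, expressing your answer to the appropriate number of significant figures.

2.9 × 10^4

9578.7 × 93.9 ÷ 31 = 29014.1912903…
Multiplication/division keeps the fewest significant figures: 9578.7 → 5 s.f., 93.9 → 3 s.f., 31 → 2 s.f.; limit is 2.
Rounded to 2 significant figures: 2.9 × 10^4.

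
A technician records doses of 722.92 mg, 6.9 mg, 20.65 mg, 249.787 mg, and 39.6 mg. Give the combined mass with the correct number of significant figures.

1.0399 × 10^3 mg

722.92 mg + 6.9 mg + 20.65 mg + 249.787 mg + 39.6 mg = 1039.857 mg.
Addition/subtraction keeps the fewest decimal places: 722.92 → 2 decimal places, 6.9 → 1 decimal place, 20.65 → 2 decimal places, 249.787 → 3 decimal places, 39.6 → 1 decimal place; limit is 1.
Rounded to 1 decimal place: 1.0399 × 10^3 mg.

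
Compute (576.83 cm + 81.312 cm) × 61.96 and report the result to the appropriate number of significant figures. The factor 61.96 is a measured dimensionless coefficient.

576.83 cm + 81.312 cm = 658.142 cm; the sum is limited to 2 decimal places (5 s.f.).
Carrying full precision, 658.142 × 61.96 = 40778.47832 cm; 61.96 has 4 s.f., so the result keeps min(5, 4) = 4 s.f.
Rounded to 4 significant figures: 4.078 × 10^4 cm.

4.078 × 10^4 cm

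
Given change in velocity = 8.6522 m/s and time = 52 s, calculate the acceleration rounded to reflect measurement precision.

1.7 × 10^-1 m/s²

acceleration = 8.6522 m/s ÷ 52 s = 0.166388461538… m/s².
8.6522 has 5 significant figures; 52 has 2.
Division/multiplication keeps the fewest: 2 significant figures.
Rounded: 1.7 × 10^-1 m/s².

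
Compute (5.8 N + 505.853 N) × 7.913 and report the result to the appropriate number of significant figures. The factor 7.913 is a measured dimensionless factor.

4049 N

5.8 N + 505.853 N = 511.653 N; the sum is limited to 1 decimal place (4 s.f.).
Carrying full precision, 511.653 × 7.913 = 4048.710189 N; 7.913 has 4 s.f., so the result keeps min(4, 4) = 4 s.f.
Rounded to 4 significant figures: 4049 N.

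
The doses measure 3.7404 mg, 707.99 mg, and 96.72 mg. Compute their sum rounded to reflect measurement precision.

808.45 mg

3.7404 mg + 707.99 mg + 96.72 mg = 808.4504 mg.
Addition/subtraction keeps the fewest decimal places: 3.7404 → 4 decimal places, 707.99 → 2 decimal places, 96.72 → 2 decimal places; limit is 2.
Rounded to 2 decimal places: 808.45 mg.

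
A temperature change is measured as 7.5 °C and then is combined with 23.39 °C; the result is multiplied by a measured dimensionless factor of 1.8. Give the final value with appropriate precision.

56 °C

7.5 °C + 23.39 °C = 30.89 °C; the sum is limited to 1 decimal place (3 s.f.).
Carrying full precision, 30.89 × 1.8 = 55.602 °C; 1.8 has 2 s.f., so the result keeps min(3, 2) = 2 s.f.
Rounded to 2 significant figures: 56 °C.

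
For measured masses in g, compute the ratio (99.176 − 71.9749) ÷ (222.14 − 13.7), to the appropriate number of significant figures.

0.1305

99.176 − 71.9749 = 27.2011, limited to 3 d.p. → 5 s.f.; 222.14 − 13.7 = 208.44, limited to 1 d.p. → 4 s.f.
Carrying full precision, 27.2011 ÷ 208.44 = 0.130498464786…; keep min(5, 4) = 4 s.f.
Rounded to 4 significant figures: 0.1305.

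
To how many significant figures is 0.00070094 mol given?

0.00070094: leading zeros are not significant; zeros between nonzero digits are significant.

5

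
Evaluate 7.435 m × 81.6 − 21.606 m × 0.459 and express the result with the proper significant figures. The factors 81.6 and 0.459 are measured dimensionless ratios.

7.435 × 81.6 = 606.696 → 607 m (3 s.f., last digit at the 10^0 place).
21.606 × 0.459 = 9.917154 → 9.92 m (3 s.f., last digit at the 10^-2 place).
Difference: 596.778846 m; keep the coarser place, 10^0.
Result: 597 m.

597 m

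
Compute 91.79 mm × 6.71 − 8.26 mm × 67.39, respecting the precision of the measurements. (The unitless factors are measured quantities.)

59 mm

91.79 × 6.71 = 615.9109 → 616 mm (3 s.f., last digit at the 10^0 place).
8.26 × 67.39 = 556.6414 → 557 mm (3 s.f., last digit at the 10^0 place).
Difference: 59.2695 mm; keep the coarser place, 10^0.
Result: 59 mm.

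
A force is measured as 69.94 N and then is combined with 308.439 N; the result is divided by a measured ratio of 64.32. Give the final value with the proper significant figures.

5.883 N

69.94 N + 308.439 N = 378.379 N; the sum is limited to 2 decimal places (5 s.f.).
Carrying full precision, 378.379 ÷ 64.32 = 5.88275808458… N; 64.32 has 4 s.f., so the result keeps min(5, 4) = 4 s.f.
Rounded to 4 significant figures: 5.883 N.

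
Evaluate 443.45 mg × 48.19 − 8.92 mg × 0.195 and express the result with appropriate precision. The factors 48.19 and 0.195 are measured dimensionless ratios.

443.45 × 48.19 = 21369.8555 → 2.137 × 10⁴ mg (4 s.f., last digit at the 10^1 place).
8.92 × 0.195 = 1.7394 → 1.74 mg (3 s.f., last digit at the 10^-2 place).
Difference: 21368.1161 mg; keep the coarser place, 10^1.
Result: 2.137 × 10⁴ mg.

2.137 × 10⁴ mg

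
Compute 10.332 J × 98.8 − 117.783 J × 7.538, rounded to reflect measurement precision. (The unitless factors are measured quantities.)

1.3 × 10² J

10.332 × 98.8 = 1020.8016 → 1.02 × 10³ J (3 s.f., last digit at the 10^1 place).
117.783 × 7.538 = 887.848254 → 887.8 J (4 s.f., last digit at the 10^-1 place).
Difference: 132.953346 J; keep the coarser place, 10^1.
Result: 1.3 × 10² J.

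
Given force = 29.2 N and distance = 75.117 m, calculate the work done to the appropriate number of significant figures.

2.19 × 10³ J

work done = 29.2 N × 75.117 m = 2193.4164 J.
29.2 has 3 significant figures; 75.117 has 5.
Division/multiplication keeps the fewest: 3 significant figures.
Rounded: 2.19 × 10³ J.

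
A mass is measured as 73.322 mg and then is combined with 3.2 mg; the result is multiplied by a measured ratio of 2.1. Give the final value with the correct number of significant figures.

73.322 mg + 3.2 mg = 76.522 mg; the sum is limited to 1 decimal place (3 s.f.).
Carrying full precision, 76.522 × 2.1 = 160.6962 mg; 2.1 has 2 s.f., so the result keeps min(3, 2) = 2 s.f.
Rounded to 2 significant figures: 1.6 × 10^2 mg.

1.6 × 10^2 mg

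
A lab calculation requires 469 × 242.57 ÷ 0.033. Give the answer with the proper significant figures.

469 × 242.57 ÷ 0.033 = 3447434.24242…
Multiplication/division keeps the fewest significant figures: 469 → 3 s.f., 242.57 → 5 s.f., 0.033 → 2 s.f.; limit is 2.
Rounded to 2 significant figures: 3.4 × 10⁶.

3.4 × 10⁶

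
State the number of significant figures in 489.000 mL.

489.000: trailing zeros after a decimal point are significant.

6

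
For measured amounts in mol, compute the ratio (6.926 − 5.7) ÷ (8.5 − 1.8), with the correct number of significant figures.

6.926 − 5.7 = 1.226, limited to 1 d.p. → 2 s.f.; 8.5 − 1.8 = 6.7, limited to 1 d.p. → 2 s.f.
Carrying full precision, 1.226 ÷ 6.7 = 0.182985074627…; keep min(2, 2) = 2 s.f.
Rounded to 2 significant figures: 0.18.

0.18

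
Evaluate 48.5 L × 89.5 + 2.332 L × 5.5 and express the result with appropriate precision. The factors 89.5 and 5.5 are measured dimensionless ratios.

4.35 × 10³ L

48.5 × 89.5 = 4340.75 → 4.34 × 10³ L (3 s.f., last digit at the 10^1 place).
2.332 × 5.5 = 12.826 → 13 L (2 s.f., last digit at the 10^0 place).
Sum: 4353.576 L; keep the coarser place, 10^1.
Result: 4.35 × 10³ L.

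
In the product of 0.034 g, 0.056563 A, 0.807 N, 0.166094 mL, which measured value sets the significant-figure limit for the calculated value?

0.034 g

0.034 g → 2 s.f.; 0.056563 A → 5 s.f.; 0.807 N → 3 s.f.; 0.166094 mL → 6 s.f.
The fewest is 2 significant figures, from 0.034 g.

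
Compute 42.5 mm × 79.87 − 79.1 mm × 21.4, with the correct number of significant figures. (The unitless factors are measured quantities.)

42.5 × 79.87 = 3394.475 → 3.39 × 10^3 mm (3 s.f., last digit at the 10^1 place).
79.1 × 21.4 = 1692.74 → 1.69 × 10^3 mm (3 s.f., last digit at the 10^1 place).
Difference: 1701.735 mm; keep the coarser place, 10^1.
Result: 1.70 × 10^3 mm.

1.70 × 10^3 mm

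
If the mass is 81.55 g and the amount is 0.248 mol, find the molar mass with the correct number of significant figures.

329 g/mol

molar mass = 81.55 g ÷ 0.248 mol = 328.830645161… g/mol.
81.55 has 4 significant figures; 0.248 has 3.
Division/multiplication keeps the fewest: 3 significant figures.
Rounded: 329 g/mol.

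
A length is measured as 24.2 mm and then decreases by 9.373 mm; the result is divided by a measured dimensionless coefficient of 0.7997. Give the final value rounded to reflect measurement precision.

18.5 mm

24.2 mm − 9.373 mm = 14.827 mm; the difference is limited to 1 decimal place (3 s.f.).
Carrying full precision, 14.827 ÷ 0.7997 = 18.5407027635… mm; 0.7997 has 4 s.f., so the result keeps min(3, 4) = 3 s.f.
Rounded to 3 significant figures: 18.5 mm.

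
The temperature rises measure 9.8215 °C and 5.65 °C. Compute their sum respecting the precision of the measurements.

9.8215 °C + 5.65 °C = 15.4715 °C.
Addition/subtraction keeps the fewest decimal places: 9.8215 → 4 decimal places, 5.65 → 2 decimal places; limit is 2.
Rounded to 2 decimal places: 15.47 °C.

15.47 °C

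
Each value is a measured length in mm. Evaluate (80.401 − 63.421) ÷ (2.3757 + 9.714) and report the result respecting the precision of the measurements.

80.401 − 63.421 = 16.980, limited to 3 d.p. → 5 s.f.; 2.3757 + 9.714 = 12.0897, limited to 3 d.p. → 5 s.f.
Carrying full precision, 16.980 ÷ 12.0897 = 1.40450135239…; keep min(5, 5) = 5 s.f.
Rounded to 5 significant figures: 1.4045.

1.4045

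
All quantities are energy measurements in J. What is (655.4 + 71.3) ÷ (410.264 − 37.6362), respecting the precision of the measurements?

1.950

655.4 + 71.3 = 726.7, limited to 1 d.p. → 4 s.f.; 410.264 − 37.6362 = 372.6278, limited to 3 d.p. → 6 s.f.
Carrying full precision, 726.7 ÷ 372.6278 = 1.95020339331…; keep min(4, 6) = 4 s.f.
Rounded to 4 significant figures: 1.950.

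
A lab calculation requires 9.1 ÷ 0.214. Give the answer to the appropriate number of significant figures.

9.1 ÷ 0.214 = 42.523364486…
Multiplication/division keeps the fewest significant figures: 9.1 → 2 s.f., 0.214 → 3 s.f.; limit is 2.
Rounded to 2 significant figures: 43.

43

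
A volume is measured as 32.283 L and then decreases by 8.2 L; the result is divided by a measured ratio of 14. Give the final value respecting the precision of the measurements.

32.283 L − 8.2 L = 24.083 L; the difference is limited to 1 decimal place (3 s.f.).
Carrying full precision, 24.083 ÷ 14 = 1.72021428571… L; 14 has 2 s.f., so the result keeps min(3, 2) = 2 s.f.
Rounded to 2 significant figures: 1.7 L.

1.7 L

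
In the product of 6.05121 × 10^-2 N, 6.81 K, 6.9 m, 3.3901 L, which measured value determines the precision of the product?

6.05121 × 10^-2 N → 6 s.f.; 6.81 K → 3 s.f.; 6.9 m → 2 s.f.; 3.3901 L → 5 s.f.
The fewest is 2 significant figures, from 6.9 m.

6.9 m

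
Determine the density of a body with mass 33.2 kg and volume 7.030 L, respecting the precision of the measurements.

4.72 kg/L

density = 33.2 kg ÷ 7.030 L = 4.7226173542… kg/L.
33.2 has 3 significant figures; 7.030 has 4.
Division/multiplication keeps the fewest: 3 significant figures.
Rounded: 4.72 kg/L.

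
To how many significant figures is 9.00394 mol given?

6

9.00394: zeros between nonzero digits are significant.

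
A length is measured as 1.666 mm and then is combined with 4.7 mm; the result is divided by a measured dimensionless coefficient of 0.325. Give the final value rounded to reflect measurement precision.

1.666 mm + 4.7 mm = 6.366 mm; the sum is limited to 1 decimal place (2 s.f.).
Carrying full precision, 6.366 ÷ 0.325 = 19.5876923077… mm; 0.325 has 3 s.f., so the result keeps min(2, 3) = 2 s.f.
Rounded to 2 significant figures: 2.0 × 10^1 mm.

2.0 × 10^1 mm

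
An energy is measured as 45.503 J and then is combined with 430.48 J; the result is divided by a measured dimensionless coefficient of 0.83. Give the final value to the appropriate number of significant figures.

5.7 × 10^2 J

45.503 J + 430.48 J = 475.983 J; the sum is limited to 2 decimal places (5 s.f.).
Carrying full precision, 475.983 ÷ 0.83 = 573.473493976… J; 0.83 has 2 s.f., so the result keeps min(5, 2) = 2 s.f.
Rounded to 2 significant figures: 5.7 × 10^2 J.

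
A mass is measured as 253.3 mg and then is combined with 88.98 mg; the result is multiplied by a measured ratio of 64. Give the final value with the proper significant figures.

253.3 mg + 88.98 mg = 342.28 mg; the sum is limited to 1 decimal place (4 s.f.).
Carrying full precision, 342.28 × 64 = 21905.92 mg; 64 has 2 s.f., so the result keeps min(4, 2) = 2 s.f.
Rounded to 2 significant figures: 2.2 × 10^4 mg.

2.2 × 10^4 mg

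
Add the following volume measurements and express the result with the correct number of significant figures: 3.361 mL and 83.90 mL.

87.26 mL

3.361 mL + 83.90 mL = 87.261 mL.
Addition/subtraction keeps the fewest decimal places: 3.361 → 3 decimal places, 83.90 → 2 decimal places; limit is 2.
Rounded to 2 decimal places: 87.26 mL.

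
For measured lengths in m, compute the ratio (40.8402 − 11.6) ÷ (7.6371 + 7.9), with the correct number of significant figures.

1.88

40.8402 − 11.6 = 29.2402, limited to 1 d.p. → 3 s.f.; 7.6371 + 7.9 = 15.5371, limited to 1 d.p. → 3 s.f.
Carrying full precision, 29.2402 ÷ 15.5371 = 1.88195995392…; keep min(3, 3) = 3 s.f.
Rounded to 3 significant figures: 1.88.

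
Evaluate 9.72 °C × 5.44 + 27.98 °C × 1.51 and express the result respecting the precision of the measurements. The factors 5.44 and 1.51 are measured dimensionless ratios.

95.1 °C

9.72 × 5.44 = 52.8768 → 52.9 °C (3 s.f., last digit at the 10^-1 place).
27.98 × 1.51 = 42.2498 → 42.2 °C (3 s.f., last digit at the 10^-1 place).
Sum: 95.1266 °C; keep the coarser place, 10^-1.
Result: 95.1 °C.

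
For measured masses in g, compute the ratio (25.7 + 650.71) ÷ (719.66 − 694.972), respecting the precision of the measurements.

27.40

25.7 + 650.71 = 676.41, limited to 1 d.p. → 4 s.f.; 719.66 − 694.972 = 24.688, limited to 2 d.p. → 4 s.f.
Carrying full precision, 676.41 ÷ 24.688 = 27.398331173…; keep min(4, 4) = 4 s.f.
Rounded to 4 significant figures: 27.40.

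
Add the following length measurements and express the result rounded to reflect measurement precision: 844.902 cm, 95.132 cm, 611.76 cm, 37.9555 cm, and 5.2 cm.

844.902 cm + 95.132 cm + 611.76 cm + 37.9555 cm + 5.2 cm = 1594.9495 cm.
Addition/subtraction keeps the fewest decimal places: 844.902 → 3 decimal places, 95.132 → 3 decimal places, 611.76 → 2 decimal places, 37.9555 → 4 decimal places, 5.2 → 1 decimal place; limit is 1.
Rounded to 1 decimal place: 1594.9 cm.

1594.9 cm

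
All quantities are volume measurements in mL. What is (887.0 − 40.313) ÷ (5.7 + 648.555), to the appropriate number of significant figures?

1.294

887.0 − 40.313 = 846.687, limited to 1 d.p. → 4 s.f.; 5.7 + 648.555 = 654.255, limited to 1 d.p. → 4 s.f.
Carrying full precision, 846.687 ÷ 654.255 = 1.29412385079…; keep min(4, 4) = 4 s.f.
Rounded to 4 significant figures: 1.294.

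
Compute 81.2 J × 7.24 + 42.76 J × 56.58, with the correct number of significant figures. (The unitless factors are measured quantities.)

3007 J

81.2 × 7.24 = 587.888 → 588 J (3 s.f., last digit at the 10^0 place).
42.76 × 56.58 = 2419.3608 → 2419 J (4 s.f., last digit at the 10^0 place).
Sum: 3007.2488 J; keep the coarser place, 10^0.
Result: 3007 J.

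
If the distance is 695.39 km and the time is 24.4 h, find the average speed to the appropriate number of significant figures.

28.5 km/h

average speed = 695.39 km ÷ 24.4 h = 28.4995901639… km/h.
695.39 has 5 significant figures; 24.4 has 3.
Division/multiplication keeps the fewest: 3 significant figures.
Rounded: 28.5 km/h.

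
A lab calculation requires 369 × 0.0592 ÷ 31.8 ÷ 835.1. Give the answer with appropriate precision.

369 × 0.0592 ÷ 31.8 ÷ 835.1 = 0.000822588188512…
Multiplication/division keeps the fewest significant figures: 369 → 3 s.f., 0.0592 → 3 s.f., 31.8 → 3 s.f., 835.1 → 4 s.f.; limit is 3.
Rounded to 3 significant figures: 8.23 × 10^-4.

8.23 × 10^-4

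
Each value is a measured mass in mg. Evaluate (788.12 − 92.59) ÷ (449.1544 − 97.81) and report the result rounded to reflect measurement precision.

1.9796

788.12 − 92.59 = 695.53, limited to 2 d.p. → 5 s.f.; 449.1544 − 97.81 = 351.3444, limited to 2 d.p. → 5 s.f.
Carrying full precision, 695.53 ÷ 351.3444 = 1.97962455073…; keep min(5, 5) = 5 s.f.
Rounded to 5 significant figures: 1.9796.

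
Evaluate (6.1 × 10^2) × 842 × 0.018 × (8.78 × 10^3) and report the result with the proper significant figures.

(6.1 × 10^2) × 842 × 0.018 × (8.78 × 10^3) = 81172504.8
Multiplication/division keeps the fewest significant figures: 6.1 × 10^2 → 2 s.f., 842 → 3 s.f., 0.018 → 2 s.f., 8.78 × 10^3 → 3 s.f.; limit is 2.
Rounded to 2 significant figures: 8.1 × 10^7.

8.1 × 10^7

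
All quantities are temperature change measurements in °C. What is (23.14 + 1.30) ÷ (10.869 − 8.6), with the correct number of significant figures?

23.14 + 1.30 = 24.44, limited to 2 d.p. → 4 s.f.; 10.869 − 8.6 = 2.269, limited to 1 d.p. → 2 s.f.
Carrying full precision, 24.44 ÷ 2.269 = 10.7712648744…; keep min(4, 2) = 2 s.f.
Rounded to 2 significant figures: 11.

11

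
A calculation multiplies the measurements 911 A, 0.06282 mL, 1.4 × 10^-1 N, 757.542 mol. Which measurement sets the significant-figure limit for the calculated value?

911 A → 3 s.f.; 0.06282 mL → 4 s.f.; 1.4 × 10^-1 N → 2 s.f.; 757.542 mol → 6 s.f.
The fewest is 2 significant figures, from 1.4 × 10^-1 N.

1.4 × 10^-1 N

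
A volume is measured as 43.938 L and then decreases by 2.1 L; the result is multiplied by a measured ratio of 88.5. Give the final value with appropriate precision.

3.70 × 10^3 L

43.938 L − 2.1 L = 41.838 L; the difference is limited to 1 decimal place (3 s.f.).
Carrying full precision, 41.838 × 88.5 = 3702.663 L; 88.5 has 3 s.f., so the result keeps min(3, 3) = 3 s.f.
Rounded to 3 significant figures: 3.70 × 10^3 L.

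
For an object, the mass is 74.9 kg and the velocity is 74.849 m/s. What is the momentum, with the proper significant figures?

5.61 × 10^3 kg·m/s

momentum = 74.9 kg × 74.849 m/s = 5606.1901 kg·m/s.
74.9 has 3 significant figures; 74.849 has 5.
Division/multiplication keeps the fewest: 3 significant figures.
Rounded: 5.61 × 10^3 kg·m/s.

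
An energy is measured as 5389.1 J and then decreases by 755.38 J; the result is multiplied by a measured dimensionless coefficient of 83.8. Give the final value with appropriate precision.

3.88 × 10^5 J

5389.1 J − 755.38 J = 4633.72 J; the difference is limited to 1 decimal place (5 s.f.).
Carrying full precision, 4633.72 × 83.8 = 388305.736 J; 83.8 has 3 s.f., so the result keeps min(5, 3) = 3 s.f.
Rounded to 3 significant figures: 3.88 × 10^5 J.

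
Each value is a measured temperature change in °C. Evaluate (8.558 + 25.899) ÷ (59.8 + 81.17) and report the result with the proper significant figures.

0.2444

8.558 + 25.899 = 34.457, limited to 3 d.p. → 5 s.f.; 59.8 + 81.17 = 140.97, limited to 1 d.p. → 4 s.f.
Carrying full precision, 34.457 ÷ 140.97 = 0.244427892459…; keep min(5, 4) = 4 s.f.
Rounded to 4 significant figures: 0.2444.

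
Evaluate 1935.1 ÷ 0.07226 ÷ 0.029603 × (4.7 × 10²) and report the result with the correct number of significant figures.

4.3 × 10⁸

1935.1 ÷ 0.07226 ÷ 0.029603 × (4.7 × 10²) = 425174870.864…
Multiplication/division keeps the fewest significant figures: 1935.1 → 5 s.f., 0.07226 → 4 s.f., 0.029603 → 5 s.f., 4.7 × 10² → 2 s.f.; limit is 2.
Rounded to 2 significant figures: 4.3 × 10⁸.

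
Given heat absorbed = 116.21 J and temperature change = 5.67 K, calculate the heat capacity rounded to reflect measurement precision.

20.5 J/K

heat capacity = 116.21 J ÷ 5.67 K = 20.4955908289… J/K.
116.21 has 5 significant figures; 5.67 has 3.
Division/multiplication keeps the fewest: 3 significant figures.
Rounded: 20.5 J/K.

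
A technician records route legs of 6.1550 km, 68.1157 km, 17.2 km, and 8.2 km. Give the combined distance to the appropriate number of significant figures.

6.1550 km + 68.1157 km + 17.2 km + 8.2 km = 99.6707 km.
Addition/subtraction keeps the fewest decimal places: 6.1550 → 4 decimal places, 68.1157 → 4 decimal places, 17.2 → 1 decimal place, 8.2 → 1 decimal place; limit is 1.
Rounded to 1 decimal place: 99.7 km.

99.7 km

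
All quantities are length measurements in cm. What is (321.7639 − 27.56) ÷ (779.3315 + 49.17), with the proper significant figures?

321.7639 − 27.56 = 294.2039, limited to 2 d.p. → 5 s.f.; 779.3315 + 49.17 = 828.5015, limited to 2 d.p. → 5 s.f.
Carrying full precision, 294.2039 ÷ 828.5015 = 0.355103641937…; keep min(5, 5) = 5 s.f.
Rounded to 5 significant figures: 3.5510 × 10^-1.

3.5510 × 10^-1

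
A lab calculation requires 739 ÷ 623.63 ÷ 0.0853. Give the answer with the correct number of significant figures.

13.9

739 ÷ 623.63 ÷ 0.0853 = 13.8921162316…
Multiplication/division keeps the fewest significant figures: 739 → 3 s.f., 623.63 → 5 s.f., 0.0853 → 3 s.f.; limit is 3.
Rounded to 3 significant figures: 13.9.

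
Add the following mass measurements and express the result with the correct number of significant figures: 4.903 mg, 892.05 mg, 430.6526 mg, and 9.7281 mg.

1337.33 mg

4.903 mg + 892.05 mg + 430.6526 mg + 9.7281 mg = 1337.3337 mg.
Addition/subtraction keeps the fewest decimal places: 4.903 → 3 decimal places, 892.05 → 2 decimal places, 430.6526 → 4 decimal places, 9.7281 → 4 decimal places; limit is 2.
Rounded to 2 decimal places: 1337.33 mg.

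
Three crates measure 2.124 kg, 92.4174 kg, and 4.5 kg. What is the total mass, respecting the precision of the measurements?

99.0 kg

2.124 kg + 92.4174 kg + 4.5 kg = 99.0414 kg.
Addition/subtraction keeps the fewest decimal places: 2.124 → 3 decimal places, 92.4174 → 4 decimal places, 4.5 → 1 decimal place; limit is 1.
Rounded to 1 decimal place: 99.0 kg.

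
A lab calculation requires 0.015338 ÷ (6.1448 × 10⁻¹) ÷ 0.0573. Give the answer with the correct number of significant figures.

0.436

0.015338 ÷ (6.1448 × 10⁻¹) ÷ 0.0573 = 0.435618544251…
Multiplication/division keeps the fewest significant figures: 0.015338 → 5 s.f., 6.1448 × 10⁻¹ → 5 s.f., 0.0573 → 3 s.f.; limit is 3.
Rounded to 3 significant figures: 0.436.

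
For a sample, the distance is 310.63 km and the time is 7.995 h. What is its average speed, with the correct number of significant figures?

average speed = 310.63 km ÷ 7.995 h = 38.8530331457… km/h.
310.63 has 5 significant figures; 7.995 has 4.
Division/multiplication keeps the fewest: 4 significant figures.
Rounded: 38.85 km/h.

38.85 km/h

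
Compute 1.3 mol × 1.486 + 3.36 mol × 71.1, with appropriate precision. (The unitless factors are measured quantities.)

1.3 × 1.486 = 1.9318 → 1.9 mol (2 s.f., last digit at the 10^-1 place).
3.36 × 71.1 = 238.896 → 239 mol (3 s.f., last digit at the 10^0 place).
Sum: 240.8278 mol; keep the coarser place, 10^0.
Result: 241 mol.

241 mol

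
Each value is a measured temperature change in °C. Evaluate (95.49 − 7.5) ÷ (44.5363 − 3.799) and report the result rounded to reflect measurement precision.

2.16

95.49 − 7.5 = 87.99, limited to 1 d.p. → 3 s.f.; 44.5363 − 3.799 = 40.7373, limited to 3 d.p. → 5 s.f.
Carrying full precision, 87.99 ÷ 40.7373 = 2.15993696195…; keep min(3, 5) = 3 s.f.
Rounded to 3 significant figures: 2.16.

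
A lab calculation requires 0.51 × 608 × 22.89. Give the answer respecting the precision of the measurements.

0.51 × 608 × 22.89 = 7097.7312
Multiplication/division keeps the fewest significant figures: 0.51 → 2 s.f., 608 → 3 s.f., 22.89 → 4 s.f.; limit is 2.
Rounded to 2 significant figures: 7.1 × 10³.

7.1 × 10³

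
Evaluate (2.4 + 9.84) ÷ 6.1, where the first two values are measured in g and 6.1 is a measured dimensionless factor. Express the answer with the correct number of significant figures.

2.4 g + 9.84 g = 12.24 g; the sum is limited to 1 decimal place (3 s.f.).
Carrying full precision, 12.24 ÷ 6.1 = 2.00655737705… g; 6.1 has 2 s.f., so the result keeps min(3, 2) = 2 s.f.
Rounded to 2 significant figures: 2.0 g.

2.0 g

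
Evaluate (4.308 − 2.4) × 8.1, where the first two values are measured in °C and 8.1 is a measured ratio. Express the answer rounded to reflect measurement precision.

15 °C

4.308 °C − 2.4 °C = 1.908 °C; the difference is limited to 1 decimal place (2 s.f.).
Carrying full precision, 1.908 × 8.1 = 15.4548 °C; 8.1 has 2 s.f., so the result keeps min(2, 2) = 2 s.f.
Rounded to 2 significant figures: 15 °C.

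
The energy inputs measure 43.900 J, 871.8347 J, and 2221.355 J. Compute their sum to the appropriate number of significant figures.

3137.090 J

43.900 J + 871.8347 J + 2221.355 J = 3137.0897 J.
Addition/subtraction keeps the fewest decimal places: 43.900 → 3 decimal places, 871.8347 → 4 decimal places, 2221.355 → 3 decimal places; limit is 3.
Rounded to 3 decimal places: 3137.090 J.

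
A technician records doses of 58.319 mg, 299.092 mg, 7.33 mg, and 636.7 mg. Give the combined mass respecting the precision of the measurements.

1.0014 × 10³ mg

58.319 mg + 299.092 mg + 7.33 mg + 636.7 mg = 1001.441 mg.
Addition/subtraction keeps the fewest decimal places: 58.319 → 3 decimal places, 299.092 → 3 decimal places, 7.33 → 2 decimal places, 636.7 → 1 decimal place; limit is 1.
Rounded to 1 decimal place: 1.0014 × 10³ mg.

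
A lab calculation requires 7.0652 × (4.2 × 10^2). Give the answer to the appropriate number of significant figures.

7.0652 × (4.2 × 10^2) = 2967.384
Multiplication/division keeps the fewest significant figures: 7.0652 → 5 s.f., 4.2 × 10^2 → 2 s.f.; limit is 2.
Rounded to 2 significant figures: 3.0 × 10^3.

3.0 × 10^3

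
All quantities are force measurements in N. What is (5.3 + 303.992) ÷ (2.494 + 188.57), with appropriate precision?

1.619

5.3 + 303.992 = 309.292, limited to 1 d.p. → 4 s.f.; 2.494 + 188.57 = 191.064, limited to 2 d.p. → 5 s.f.
Carrying full precision, 309.292 ÷ 191.064 = 1.61878742202…; keep min(4, 5) = 4 s.f.
Rounded to 4 significant figures: 1.619.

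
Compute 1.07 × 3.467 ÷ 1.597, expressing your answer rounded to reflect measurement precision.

1.07 × 3.467 ÷ 1.597 = 2.32291170946…
Multiplication/division keeps the fewest significant figures: 1.07 → 3 s.f., 3.467 → 4 s.f., 1.597 → 4 s.f.; limit is 3.
Rounded to 3 significant figures: 2.32.

2.32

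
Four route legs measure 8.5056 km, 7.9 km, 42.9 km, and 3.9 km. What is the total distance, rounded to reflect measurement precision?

63.2 km

8.5056 km + 7.9 km + 42.9 km + 3.9 km = 63.2056 km.
Addition/subtraction keeps the fewest decimal places: 8.5056 → 4 decimal places, 7.9 → 1 decimal place, 42.9 → 1 decimal place, 3.9 → 1 decimal place; limit is 1.
Rounded to 1 decimal place: 63.2 km.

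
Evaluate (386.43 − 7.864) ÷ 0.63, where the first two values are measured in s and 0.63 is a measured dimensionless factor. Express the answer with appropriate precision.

386.43 s − 7.864 s = 378.566 s; the difference is limited to 2 decimal places (5 s.f.).
Carrying full precision, 378.566 ÷ 0.63 = 600.898412698… s; 0.63 has 2 s.f., so the result keeps min(5, 2) = 2 s.f.
Rounded to 2 significant figures: 6.0 × 10² s.

6.0 × 10² s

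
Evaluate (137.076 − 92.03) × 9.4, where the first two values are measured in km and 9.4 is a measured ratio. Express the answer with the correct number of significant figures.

4.2 × 10^2 km

137.076 km − 92.03 km = 45.046 km; the difference is limited to 2 decimal places (4 s.f.).
Carrying full precision, 45.046 × 9.4 = 423.4324 km; 9.4 has 2 s.f., so the result keeps min(4, 2) = 2 s.f.
Rounded to 2 significant figures: 4.2 × 10^2 km.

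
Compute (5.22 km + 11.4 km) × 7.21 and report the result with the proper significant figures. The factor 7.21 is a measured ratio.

120. km

5.22 km + 11.4 km = 16.62 km; the sum is limited to 1 decimal place (3 s.f.).
Carrying full precision, 16.62 × 7.21 = 119.8302 km; 7.21 has 3 s.f., so the result keeps min(3, 3) = 3 s.f.
Rounded to 3 significant figures: 120. km.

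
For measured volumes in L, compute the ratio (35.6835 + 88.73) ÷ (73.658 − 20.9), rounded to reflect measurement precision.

2.36

35.6835 + 88.73 = 124.4135, limited to 2 d.p. → 5 s.f.; 73.658 − 20.9 = 52.758, limited to 1 d.p. → 3 s.f.
Carrying full precision, 124.4135 ÷ 52.758 = 2.35819212252…; keep min(5, 3) = 3 s.f.
Rounded to 3 significant figures: 2.36.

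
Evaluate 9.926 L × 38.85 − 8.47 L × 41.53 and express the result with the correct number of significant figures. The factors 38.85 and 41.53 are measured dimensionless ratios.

9.926 × 38.85 = 385.6251 → 385.6 L (4 s.f., last digit at the 10^-1 place).
8.47 × 41.53 = 351.7591 → 352 L (3 s.f., last digit at the 10^0 place).
Difference: 33.866 L; keep the coarser place, 10^0.
Result: 34 L.

34 L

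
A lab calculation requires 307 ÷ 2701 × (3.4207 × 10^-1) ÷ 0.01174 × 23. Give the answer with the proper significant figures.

307 ÷ 2701 × (3.4207 × 10^-1) ÷ 0.01174 × 23 = 76.1708002021…
Multiplication/division keeps the fewest significant figures: 307 → 3 s.f., 2701 → 4 s.f., 3.4207 × 10^-1 → 5 s.f., 0.01174 → 4 s.f., 23 → 2 s.f.; limit is 2.
Rounded to 2 significant figures: 76.

76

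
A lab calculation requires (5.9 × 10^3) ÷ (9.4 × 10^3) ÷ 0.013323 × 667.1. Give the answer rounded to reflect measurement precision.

3.1 × 10^4

(5.9 × 10^3) ÷ (9.4 × 10^3) ÷ 0.013323 × 667.1 = 31427.7341535…
Multiplication/division keeps the fewest significant figures: 5.9 × 10^3 → 2 s.f., 9.4 × 10^3 → 2 s.f., 0.013323 → 5 s.f., 667.1 → 4 s.f.; limit is 2.
Rounded to 2 significant figures: 3.1 × 10^4.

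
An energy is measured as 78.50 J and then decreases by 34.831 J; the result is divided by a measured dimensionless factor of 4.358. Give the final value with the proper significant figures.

78.50 J − 34.831 J = 43.669 J; the difference is limited to 2 decimal places (4 s.f.).
Carrying full precision, 43.669 ÷ 4.358 = 10.020422212… J; 4.358 has 4 s.f., so the result keeps min(4, 4) = 4 s.f.
Rounded to 4 significant figures: 10.02 J.

10.02 J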